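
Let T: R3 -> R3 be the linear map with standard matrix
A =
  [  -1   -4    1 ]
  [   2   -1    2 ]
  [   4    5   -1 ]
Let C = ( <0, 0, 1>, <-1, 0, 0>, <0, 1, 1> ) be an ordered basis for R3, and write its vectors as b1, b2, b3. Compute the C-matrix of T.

With P the matrix whose columns are b1, ..., b3, [T]_C = P^(-1) A P.
Column by column: T(b1) = A b1 = <1, 2, -1>; its C-coordinates <-3, -1, 2> give column 1.
Continuing for each basis vector yields [T]_C = [[-3, -2, 3], [-1, -1, 3], [2, -2, 1]].

[[-3, -2, 3], [-1, -1, 3], [2, -2, 1]]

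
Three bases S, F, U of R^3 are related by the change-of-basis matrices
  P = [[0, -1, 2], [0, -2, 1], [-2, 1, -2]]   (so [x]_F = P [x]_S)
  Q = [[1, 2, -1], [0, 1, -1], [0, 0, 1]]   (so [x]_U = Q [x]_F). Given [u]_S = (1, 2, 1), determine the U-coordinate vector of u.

(-4, -1, -2)

Apply P to get F-coordinates (0, -3, -2), then Q to get U-coordinates.
The result is [u]_U = (-4, -1, -2).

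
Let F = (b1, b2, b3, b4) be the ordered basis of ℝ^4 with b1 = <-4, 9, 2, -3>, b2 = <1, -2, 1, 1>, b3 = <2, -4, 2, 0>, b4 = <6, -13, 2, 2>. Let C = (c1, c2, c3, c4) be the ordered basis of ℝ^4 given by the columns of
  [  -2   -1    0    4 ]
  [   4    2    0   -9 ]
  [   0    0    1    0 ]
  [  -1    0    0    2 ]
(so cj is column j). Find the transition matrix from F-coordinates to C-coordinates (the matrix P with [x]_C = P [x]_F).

Take x = bj: its F-coordinates are the j-th standard unit vector, so P e_j — column j of P — equals [bj]_C.
b1 = c1 - 2c2 + 2c3 - c4, giving column 1 = <1, -2, 2, -1>; repeating for each j gives P = [[1, -1, 0, 0], [-2, 1, -2, -2], [2, 1, 2, 2], [-1, 0, 0, 1]].

[[1, -1, 0, 0], [-2, 1, -2, -2], [2, 1, 2, 2], [-1, 0, 0, 1]]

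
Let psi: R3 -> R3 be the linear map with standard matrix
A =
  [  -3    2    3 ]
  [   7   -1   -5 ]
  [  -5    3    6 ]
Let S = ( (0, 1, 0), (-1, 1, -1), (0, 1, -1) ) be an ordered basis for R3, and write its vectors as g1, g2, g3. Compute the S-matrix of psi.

Let P have columns g1, ..., g3. Then [psi]_S = P^(-1) A P.
Here det P = -1, so P^(-1) is integer; computing A P first and then P^(-1)(A P) gives [[2, -1, 1], [-2, -2, 1], [-1, 0, 2]].

[[2, -1, 1], [-2, -2, 1], [-1, 0, 2]]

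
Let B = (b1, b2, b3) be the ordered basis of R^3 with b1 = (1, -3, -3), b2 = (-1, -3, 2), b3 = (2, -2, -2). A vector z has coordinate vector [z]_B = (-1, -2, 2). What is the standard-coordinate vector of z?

(5, 5, -5)

z = M [z]_B, where M has columns b1, ..., b3.
Carrying out the matrix-vector product, z = (5, 5, -5).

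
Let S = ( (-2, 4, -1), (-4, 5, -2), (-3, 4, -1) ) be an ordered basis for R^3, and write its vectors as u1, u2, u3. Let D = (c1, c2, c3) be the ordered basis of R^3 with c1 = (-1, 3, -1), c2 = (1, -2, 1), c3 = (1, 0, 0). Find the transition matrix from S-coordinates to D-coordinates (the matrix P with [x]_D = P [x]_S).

[[2, 1, 2], [1, -1, 1], [-1, -2, -2]]

Column j of P is [uj]_D, since P maps S-coordinates to D-coordinates.
Expressing u1 in D: u1 = 2c1 + c2 - c3, so column 1 of P is (2, 1, -1).
Doing the same for each uj gives P = [[2, 1, 2], [1, -1, 1], [-1, -2, -2]].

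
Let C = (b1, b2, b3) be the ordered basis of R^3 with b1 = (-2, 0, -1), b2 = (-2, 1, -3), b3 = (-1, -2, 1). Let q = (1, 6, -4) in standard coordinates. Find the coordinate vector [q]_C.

We seek scalars with c_1 b1 + ... + c_3 b3 = q; equivalently solve M c = q where the columns of M are b1, ..., b3.
Solving this 3x3 system gives c = (1, 0, -3).
Check: b1 + 0·b2 - 3b3 = (1, 6, -4).

(1, 0, -3)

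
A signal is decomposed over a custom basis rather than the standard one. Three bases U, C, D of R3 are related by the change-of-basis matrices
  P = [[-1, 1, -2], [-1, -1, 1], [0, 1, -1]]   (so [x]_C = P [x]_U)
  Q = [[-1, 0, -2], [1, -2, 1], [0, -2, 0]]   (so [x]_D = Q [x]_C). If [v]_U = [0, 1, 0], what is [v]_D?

[-3, 4, 2]

Apply P to get C-coordinates [1, -1, 1], then Q to get D-coordinates.
The result is [v]_D = [-3, 4, 2].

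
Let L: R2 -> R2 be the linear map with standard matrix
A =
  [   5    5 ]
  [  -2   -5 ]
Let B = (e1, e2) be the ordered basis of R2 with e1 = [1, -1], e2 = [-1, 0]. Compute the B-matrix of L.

[[-3, -2], [-3, 3]]

With P the matrix whose columns are e1, e2, [L]_B = P^(-1) A P.
Column by column: L(e1) = A e1 = [0, 3]; its B-coordinates [-3, -3] give column 1.
Continuing for each basis vector yields [L]_B = [[-3, -2], [-3, 3]].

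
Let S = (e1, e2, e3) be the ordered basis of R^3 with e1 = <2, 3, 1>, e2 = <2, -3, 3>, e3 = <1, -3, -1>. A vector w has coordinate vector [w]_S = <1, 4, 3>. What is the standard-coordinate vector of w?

By definition w = e1 + 4e2 + 3e3.
Summing componentwise gives <13, -18, 10>.

<13, -18, 10>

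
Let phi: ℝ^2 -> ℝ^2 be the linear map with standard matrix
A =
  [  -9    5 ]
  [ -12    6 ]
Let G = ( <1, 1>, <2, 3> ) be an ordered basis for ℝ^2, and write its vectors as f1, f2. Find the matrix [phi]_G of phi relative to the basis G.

The j-th column of [phi]_G is [phi(fj)]_G.
phi(f1) = A f1 = <-4, -6> = 0·f1 - 2f2, so column 1 is <0, -2>.
Repeating for f2 and assembling the columns gives [[0, 3], [-2, -3]].

[[0, 3], [-2, -3]]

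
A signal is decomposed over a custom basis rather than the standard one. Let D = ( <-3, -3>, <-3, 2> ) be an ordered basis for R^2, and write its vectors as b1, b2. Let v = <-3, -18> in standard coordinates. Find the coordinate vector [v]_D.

<4, -3>

Write v = c_1 b1 + c_2 b2 and solve for the c_i.
System: -3c_1 - 3c_2 = -3, -3c_1 + 2c_2 = -18; solving gives c_1 = 4, c_2 = -3.
Check: 4b1 - 3b2 = <-3, -18>.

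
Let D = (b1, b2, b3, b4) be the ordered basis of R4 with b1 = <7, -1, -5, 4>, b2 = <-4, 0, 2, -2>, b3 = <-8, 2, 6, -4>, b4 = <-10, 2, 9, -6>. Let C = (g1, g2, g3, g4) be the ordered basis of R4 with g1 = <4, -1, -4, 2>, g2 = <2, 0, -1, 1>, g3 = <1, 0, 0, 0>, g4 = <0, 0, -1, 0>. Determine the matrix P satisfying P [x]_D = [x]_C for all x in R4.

[[1, 0, -2, -2], [2, -2, 0, -2], [-1, 0, 0, 2], [-1, 0, 2, 1]]

Take x = bj: its D-coordinates are the j-th standard unit vector, so P e_j — column j of P — equals [bj]_C.
b1 = g1 + 2g2 - g3 - g4, giving column 1 = <1, 2, -1, -1>; repeating for each j gives P = [[1, 0, -2, -2], [2, -2, 0, -2], [-1, 0, 0, 2], [-1, 0, 2, 1]].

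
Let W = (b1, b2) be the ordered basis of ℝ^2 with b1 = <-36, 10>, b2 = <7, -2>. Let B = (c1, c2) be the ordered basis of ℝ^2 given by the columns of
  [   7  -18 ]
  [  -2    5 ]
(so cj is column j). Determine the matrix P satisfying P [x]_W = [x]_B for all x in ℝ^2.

Let M have columns bj and N have columns cj. Then for every x, N [x]_B = x = M [x]_W, so P = N^(-1) M.
Since det N = -1, N^(-1) has integer entries; multiplying gives P = [[0, 1], [2, 0]].

[[0, 1], [2, 0]]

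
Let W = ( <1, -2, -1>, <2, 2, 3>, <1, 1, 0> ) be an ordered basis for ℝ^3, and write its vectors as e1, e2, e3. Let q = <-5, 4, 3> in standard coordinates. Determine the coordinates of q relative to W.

Write q = c_1 e1 + ... + c_3 e3 and solve for the c_i.
Gaussian elimination on [M | q] yields c = (-3, 0, -2).
Check: -3e1 + 0·e2 - 2e3 = <-5, 4, 3>.

<-3, 0, -2>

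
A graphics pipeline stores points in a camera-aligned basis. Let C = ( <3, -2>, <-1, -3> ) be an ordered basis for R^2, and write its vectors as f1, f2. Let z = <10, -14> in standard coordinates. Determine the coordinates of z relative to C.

<4, 2>

We seek scalars with c_1 f1 + c_2 f2 = z; equivalently solve M c = z where the columns of M are f1, f2.
System: 3c_1 - c_2 = 10, -2c_1 - 3c_2 = -14; solving gives c_1 = 4, c_2 = 2.
Check: 4f1 + 2f2 = <10, -14>.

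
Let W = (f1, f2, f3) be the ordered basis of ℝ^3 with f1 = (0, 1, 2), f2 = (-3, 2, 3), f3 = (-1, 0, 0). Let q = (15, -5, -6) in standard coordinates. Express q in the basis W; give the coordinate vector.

[q]_W is the unique c with M c = q, where M has columns f1, ..., f3.
Gaussian elimination on [M | q] yields c = (3, -4, -3).
Check: 3f1 - 4f2 - 3f3 = (15, -5, -6).

(3, -4, -3)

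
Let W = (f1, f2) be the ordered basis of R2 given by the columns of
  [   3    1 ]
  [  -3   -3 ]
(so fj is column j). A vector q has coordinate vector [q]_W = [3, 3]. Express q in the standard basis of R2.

The coordinates say q = 3f1 + 3f2; adding the scaled basis vectors gives [12, -18].

[12, -18]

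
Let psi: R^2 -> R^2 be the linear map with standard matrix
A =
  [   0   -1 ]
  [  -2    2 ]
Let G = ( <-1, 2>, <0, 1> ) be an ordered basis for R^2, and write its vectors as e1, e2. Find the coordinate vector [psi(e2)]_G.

Compute psi(e2) = A e2 = <-1, 2> in standard coordinates.
Then write this in G-coordinates: solve for y in y_1 e1 + y_2 e2 = <-1, 2>.
This gives y = <1, 0>, which is column 2 of [psi]_G.

<1, 0>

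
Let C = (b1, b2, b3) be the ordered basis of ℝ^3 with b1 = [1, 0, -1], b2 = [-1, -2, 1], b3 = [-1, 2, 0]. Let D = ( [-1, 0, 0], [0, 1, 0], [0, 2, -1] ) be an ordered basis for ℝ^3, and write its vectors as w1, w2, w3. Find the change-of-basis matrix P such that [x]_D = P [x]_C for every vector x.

Take x = bj: its C-coordinates are the j-th standard unit vector, so P e_j — column j of P — equals [bj]_D.
b1 = -w1 - 2w2 + w3, giving column 1 = [-1, -2, 1]; repeating for each j gives P = [[-1, 1, 1], [-2, 0, 2], [1, -1, 0]].

[[-1, 1, 1], [-2, 0, 2], [1, -1, 0]]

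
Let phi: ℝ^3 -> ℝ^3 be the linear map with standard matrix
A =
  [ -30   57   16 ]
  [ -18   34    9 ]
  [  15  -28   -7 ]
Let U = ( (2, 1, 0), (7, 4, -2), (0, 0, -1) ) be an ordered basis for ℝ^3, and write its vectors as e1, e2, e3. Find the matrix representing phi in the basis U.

With P the matrix whose columns are e1, ..., e3, [phi]_U = P^(-1) A P.
Column by column: phi(e1) = A e1 = (-3, -2, 2); its U-coordinates (2, -1, 0) give column 1.
Continuing for each basis vector yields [phi]_U = [[2, 0, -1], [-1, -2, -2], [0, -3, -3]].

[[2, 0, -1], [-1, -2, -2], [0, -3, -3]]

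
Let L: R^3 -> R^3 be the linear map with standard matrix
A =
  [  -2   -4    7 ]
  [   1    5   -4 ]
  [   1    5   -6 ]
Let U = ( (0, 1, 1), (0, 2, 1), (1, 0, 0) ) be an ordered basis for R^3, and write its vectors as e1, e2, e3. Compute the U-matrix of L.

Let P have columns e1, ..., e3. Then [L]_U = P^(-1) A P.
Here det P = -1, so P^(-1) is integer; computing A P first and then P^(-1)(A P) gives [[-3, 2, 1], [2, 2, 0], [3, -1, -2]].

[[-3, 2, 1], [2, 2, 0], [3, -1, -2]]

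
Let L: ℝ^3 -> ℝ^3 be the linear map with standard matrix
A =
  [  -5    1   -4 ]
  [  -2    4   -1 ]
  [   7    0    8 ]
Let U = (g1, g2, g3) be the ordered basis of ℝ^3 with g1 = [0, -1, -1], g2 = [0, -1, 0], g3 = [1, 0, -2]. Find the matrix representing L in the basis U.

[[2, 2, 3], [1, 2, -3], [3, -1, 3]]

The j-th column of [L]_U is [L(gj)]_U.
L(g1) = A g1 = [3, -3, -8] = 2g1 + g2 + 3g3, so column 1 is [2, 1, 3].
Repeating for g2, g3 and assembling the columns gives [[2, 2, 3], [1, 2, -3], [3, -1, 3]].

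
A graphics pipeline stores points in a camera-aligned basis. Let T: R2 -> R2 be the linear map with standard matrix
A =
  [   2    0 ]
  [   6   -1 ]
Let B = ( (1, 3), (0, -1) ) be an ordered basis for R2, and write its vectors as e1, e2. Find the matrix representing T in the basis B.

The j-th column of [T]_B is [T(ej)]_B.
T(e1) = A e1 = (2, 3) = 2e1 + 3e2, so column 1 is (2, 3).
Repeating for e2 and assembling the columns gives [[2, 0], [3, -1]].

[[2, 0], [3, -1]]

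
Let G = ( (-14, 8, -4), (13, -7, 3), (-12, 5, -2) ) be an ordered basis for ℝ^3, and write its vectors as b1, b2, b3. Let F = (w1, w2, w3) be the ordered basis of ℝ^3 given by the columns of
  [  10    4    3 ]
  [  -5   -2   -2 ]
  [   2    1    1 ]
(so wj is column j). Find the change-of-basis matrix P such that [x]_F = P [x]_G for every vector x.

Column j of P is [bj]_F, since P maps G-coordinates to F-coordinates.
Expressing b1 in F: b1 = 0·w1 - 2w2 - 2w3, so column 1 of P is (0, -2, -2).
Doing the same for each bj gives P = [[0, 1, -1], [-2, 0, -2], [-2, 1, 2]].

[[0, 1, -1], [-2, 0, -2], [-2, 1, 2]]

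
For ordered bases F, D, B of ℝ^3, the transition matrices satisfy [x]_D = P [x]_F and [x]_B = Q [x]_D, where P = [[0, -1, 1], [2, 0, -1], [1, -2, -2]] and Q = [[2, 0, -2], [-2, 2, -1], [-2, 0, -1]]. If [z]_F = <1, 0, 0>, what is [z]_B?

<-2, 3, -1>

First [z]_D = P [z]_F = <0, 2, 1>.
Then [z]_B = Q [z]_D = <-2, 3, -1>.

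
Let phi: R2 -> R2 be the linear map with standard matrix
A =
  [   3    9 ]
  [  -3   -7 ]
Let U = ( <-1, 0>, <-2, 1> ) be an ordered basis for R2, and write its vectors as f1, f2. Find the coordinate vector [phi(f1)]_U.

Column 1 of [phi]_U is the U-coordinate vector of phi(f1).
In standard coordinates phi(f1) = A f1 = <-3, 3>.
Converting to U: <-3, 3> = -3f1 + 3f2, so the coordinate vector is <-3, 3>.

<-3, 3>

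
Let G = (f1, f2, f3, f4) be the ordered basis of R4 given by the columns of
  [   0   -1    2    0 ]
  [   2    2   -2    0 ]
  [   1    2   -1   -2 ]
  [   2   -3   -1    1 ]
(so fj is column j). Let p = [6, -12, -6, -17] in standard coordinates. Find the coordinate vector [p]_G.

[-4, 2, 4, 1]

We seek scalars with c_1 f1 + ... + c_4 f4 = p; equivalently solve M c = p where the columns of M are f1, ..., f4.
Gaussian elimination on [M | p] yields c = (-4, 2, 4, 1).
Check: -4f1 + 2f2 + 4f3 + f4 = [6, -12, -6, -17].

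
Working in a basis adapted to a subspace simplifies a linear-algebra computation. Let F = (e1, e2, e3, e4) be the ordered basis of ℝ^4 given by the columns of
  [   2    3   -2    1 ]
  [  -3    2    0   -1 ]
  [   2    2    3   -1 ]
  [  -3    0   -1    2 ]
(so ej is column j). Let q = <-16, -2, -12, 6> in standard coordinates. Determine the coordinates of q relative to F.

Write q = c_1 e1 + ... + c_4 e4 and solve for the c_i.
Gaussian elimination on [M | q] yields c = (-2, -4, 0, 0).
Check: -2e1 - 4e2 + 0·e3 + 0·e4 = <-16, -2, -12, 6>.

<-2, -4, 0, 0>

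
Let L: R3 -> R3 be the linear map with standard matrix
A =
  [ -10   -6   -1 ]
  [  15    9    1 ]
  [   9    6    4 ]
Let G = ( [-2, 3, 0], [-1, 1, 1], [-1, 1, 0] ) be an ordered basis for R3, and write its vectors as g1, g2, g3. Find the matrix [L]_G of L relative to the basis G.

The j-th column of [L]_G is [L(gj)]_G.
L(g1) = A g1 = [2, -3, 0] = -g1 + 0·g2 + 0·g3, so column 1 is [-1, 0, 0].
Repeating for g2, g3 and assembling the columns gives [[-1, -2, -2], [0, 1, -3], [0, 0, 3]].

[[-1, -2, -2], [0, 1, -3], [0, 0, 3]]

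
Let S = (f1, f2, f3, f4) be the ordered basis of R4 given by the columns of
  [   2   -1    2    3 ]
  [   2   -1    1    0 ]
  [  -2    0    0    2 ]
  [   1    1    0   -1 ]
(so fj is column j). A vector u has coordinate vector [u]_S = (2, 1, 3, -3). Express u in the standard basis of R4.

The coordinates say u = 2f1 + f2 + 3f3 - 3f4; adding the scaled basis vectors gives (0, 6, -10, 6).

(0, 6, -10, 6)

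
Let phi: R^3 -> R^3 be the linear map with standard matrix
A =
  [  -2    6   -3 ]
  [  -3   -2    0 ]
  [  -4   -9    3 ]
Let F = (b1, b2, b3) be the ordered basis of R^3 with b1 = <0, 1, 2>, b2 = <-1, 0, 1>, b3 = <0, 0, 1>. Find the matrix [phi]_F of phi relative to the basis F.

[[-2, 3, 0], [0, 1, 3], [1, 0, 0]]

The j-th column of [phi]_F is [phi(bj)]_F.
phi(b1) = A b1 = <0, -2, -3> = -2b1 + 0·b2 + b3, so column 1 is <-2, 0, 1>.
Repeating for b2, b3 and assembling the columns gives [[-2, 3, 0], [0, 1, 3], [1, 0, 0]].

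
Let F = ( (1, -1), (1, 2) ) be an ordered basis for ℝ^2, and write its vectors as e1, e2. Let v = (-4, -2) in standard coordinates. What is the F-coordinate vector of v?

Write v = c_1 e1 + c_2 e2 and solve for the c_i.
System: c_1 + c_2 = -4, -c_1 + 2c_2 = -2; solving gives c_1 = -2, c_2 = -2.
Check: -2e1 - 2e2 = (-4, -2).

(-2, -2)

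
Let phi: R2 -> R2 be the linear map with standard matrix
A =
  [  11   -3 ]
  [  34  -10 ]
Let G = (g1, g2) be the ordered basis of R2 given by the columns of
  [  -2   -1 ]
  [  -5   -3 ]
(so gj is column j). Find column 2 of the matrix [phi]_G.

<2, -2>

Compute phi(g2) = A g2 = <-2, -4> in standard coordinates.
Then write this in G-coordinates: solve for y in y_1 g1 + y_2 g2 = <-2, -4>.
This gives y = <2, -2>, which is column 2 of [phi]_G.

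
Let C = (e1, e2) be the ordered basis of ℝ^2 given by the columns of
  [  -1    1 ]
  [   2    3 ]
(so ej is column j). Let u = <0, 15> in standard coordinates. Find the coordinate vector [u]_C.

<3, 3>

We seek scalars with c_1 e1 + c_2 e2 = u; equivalently solve M c = u where the columns of M are e1, e2.
System: -c_1 + c_2 = 0, 2c_1 + 3c_2 = 15; solving gives c_1 = 3, c_2 = 3.
Check: 3e1 + 3e2 = <0, 15>.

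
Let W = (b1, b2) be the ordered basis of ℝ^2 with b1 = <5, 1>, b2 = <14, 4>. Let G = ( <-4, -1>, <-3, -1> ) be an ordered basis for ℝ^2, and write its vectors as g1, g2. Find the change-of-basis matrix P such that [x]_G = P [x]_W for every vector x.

Take x = bj: its W-coordinates are the j-th standard unit vector, so P e_j — column j of P — equals [bj]_G.
b1 = -2g1 + g2, giving column 1 = <-2, 1>; repeating for each j gives P = [[-2, -2], [1, -2]].

[[-2, -2], [1, -2]]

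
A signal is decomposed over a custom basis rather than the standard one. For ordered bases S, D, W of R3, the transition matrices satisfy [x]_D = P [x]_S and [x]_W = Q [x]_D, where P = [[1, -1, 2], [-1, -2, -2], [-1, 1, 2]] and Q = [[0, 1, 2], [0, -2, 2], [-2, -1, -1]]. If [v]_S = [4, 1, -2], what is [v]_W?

First [v]_D = P [v]_S = [-1, -2, -7].
Then [v]_W = Q [v]_D = [-16, -10, 11].

[-16, -10, 11]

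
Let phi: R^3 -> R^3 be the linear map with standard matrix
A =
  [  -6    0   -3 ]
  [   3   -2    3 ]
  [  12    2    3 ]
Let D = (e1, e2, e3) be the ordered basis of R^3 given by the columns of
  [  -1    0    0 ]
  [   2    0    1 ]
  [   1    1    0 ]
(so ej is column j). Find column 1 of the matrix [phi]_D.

Compute phi(e1) = A e1 = <3, -4, -5> in standard coordinates.
Then write this in D-coordinates: solve for y in y_1 e1 + ... + y_3 e3 = <3, -4, -5>.
This gives y = <-3, -2, 2>, which is column 1 of [phi]_D.

<-3, -2, 2>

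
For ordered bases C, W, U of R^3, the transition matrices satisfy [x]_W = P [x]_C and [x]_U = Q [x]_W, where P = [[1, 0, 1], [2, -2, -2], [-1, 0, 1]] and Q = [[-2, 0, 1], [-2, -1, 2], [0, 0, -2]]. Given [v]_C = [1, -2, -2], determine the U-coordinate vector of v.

[-1, -14, 6]

Composing the changes, [v]_U = Q P [v]_C.
Q P = [[-3, 0, -1], [-6, 2, 2], [2, 0, -2]]; applying this to [1, -2, -2] gives [-1, -14, 6].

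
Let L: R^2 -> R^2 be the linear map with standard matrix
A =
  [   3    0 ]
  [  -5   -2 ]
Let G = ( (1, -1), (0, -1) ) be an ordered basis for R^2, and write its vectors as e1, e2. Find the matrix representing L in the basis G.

[[3, 0], [0, -2]]

The j-th column of [L]_G is [L(ej)]_G.
L(e1) = A e1 = (3, -3) = 3e1 + 0·e2, so column 1 is (3, 0).
Repeating for e2 and assembling the columns gives [[3, 0], [0, -2]].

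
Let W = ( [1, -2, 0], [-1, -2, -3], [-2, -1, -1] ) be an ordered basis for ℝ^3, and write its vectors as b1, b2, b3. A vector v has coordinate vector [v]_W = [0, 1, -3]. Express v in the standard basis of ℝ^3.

v = M [v]_W, where M has columns b1, ..., b3.
Carrying out the matrix-vector product, v = [5, 1, 0].

[5, 1, 0]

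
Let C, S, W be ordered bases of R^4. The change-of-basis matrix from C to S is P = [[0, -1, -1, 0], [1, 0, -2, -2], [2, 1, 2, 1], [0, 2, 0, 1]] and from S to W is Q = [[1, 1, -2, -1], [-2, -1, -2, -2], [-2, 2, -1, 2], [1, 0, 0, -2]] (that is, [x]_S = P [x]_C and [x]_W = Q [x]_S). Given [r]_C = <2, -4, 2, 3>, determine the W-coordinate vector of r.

Apply P to get S-coordinates <2, -8, 7, -5>, then Q to get W-coordinates.
The result is [r]_W = <-15, 0, -37, 12>.

<-15, 0, -37, 12>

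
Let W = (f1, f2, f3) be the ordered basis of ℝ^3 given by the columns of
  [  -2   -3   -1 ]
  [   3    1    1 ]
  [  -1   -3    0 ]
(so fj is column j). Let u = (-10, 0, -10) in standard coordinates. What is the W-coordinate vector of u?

[u]_W is the unique c with M c = u, where M has columns f1, ..., f3.
Row-reducing the augmented matrix [M | u] gives c = (-2, 4, 2).
Check: -2f1 + 4f2 + 2f3 = (-10, 0, -10).

(-2, 4, 2)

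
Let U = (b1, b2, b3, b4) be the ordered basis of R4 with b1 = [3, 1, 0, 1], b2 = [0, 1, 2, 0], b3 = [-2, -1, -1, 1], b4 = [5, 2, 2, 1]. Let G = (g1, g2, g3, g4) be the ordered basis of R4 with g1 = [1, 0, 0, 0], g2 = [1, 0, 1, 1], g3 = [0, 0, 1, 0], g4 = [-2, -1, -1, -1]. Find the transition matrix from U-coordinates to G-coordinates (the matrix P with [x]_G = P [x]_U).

Let M have columns bj and N have columns gj. Then for every x, N [x]_G = x = M [x]_U, so P = N^(-1) M.
Since det N = 1, N^(-1) has integer entries; multiplying gives P = [[1, -1, -2, 2], [0, -1, 2, -1], [-1, 2, -2, 1], [-1, -1, 1, -2]].

[[1, -1, -2, 2], [0, -1, 2, -1], [-1, 2, -2, 1], [-1, -1, 1, -2]]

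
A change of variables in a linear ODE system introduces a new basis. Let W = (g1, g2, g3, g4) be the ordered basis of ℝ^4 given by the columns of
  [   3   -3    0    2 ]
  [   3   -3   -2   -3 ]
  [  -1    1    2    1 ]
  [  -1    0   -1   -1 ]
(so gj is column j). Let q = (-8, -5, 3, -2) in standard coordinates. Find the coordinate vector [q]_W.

Write q = c_1 g1 + ... + c_4 g4 and solve for the c_i.
Gaussian elimination on [M | q] yields c = (2, 4, 1, -1).
Check: 2g1 + 4g2 + g3 - g4 = (-8, -5, 3, -2).

(2, 4, 1, -1)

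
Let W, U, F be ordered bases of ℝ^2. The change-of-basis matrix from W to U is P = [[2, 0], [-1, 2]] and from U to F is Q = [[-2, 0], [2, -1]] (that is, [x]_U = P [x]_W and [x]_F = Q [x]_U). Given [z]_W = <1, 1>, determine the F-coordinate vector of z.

<-4, 3>

First [z]_U = P [z]_W = <2, 1>.
Then [z]_F = Q [z]_U = <-4, 3>.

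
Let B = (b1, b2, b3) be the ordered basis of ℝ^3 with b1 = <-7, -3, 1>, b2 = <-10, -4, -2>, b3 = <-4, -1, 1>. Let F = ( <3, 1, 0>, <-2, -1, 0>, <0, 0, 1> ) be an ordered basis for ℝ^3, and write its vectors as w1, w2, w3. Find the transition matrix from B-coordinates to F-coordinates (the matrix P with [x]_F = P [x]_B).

[[-1, -2, -2], [2, 2, -1], [1, -2, 1]]

Column j of P is [bj]_F, since P maps B-coordinates to F-coordinates.
Expressing b1 in F: b1 = -w1 + 2w2 + w3, so column 1 of P is <-1, 2, 1>.
Doing the same for each bj gives P = [[-1, -2, -2], [2, 2, -1], [1, -2, 1]].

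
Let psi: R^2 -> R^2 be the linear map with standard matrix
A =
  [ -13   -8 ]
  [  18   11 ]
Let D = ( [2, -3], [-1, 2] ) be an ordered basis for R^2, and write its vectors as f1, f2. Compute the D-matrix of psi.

The j-th column of [psi]_D is [psi(fj)]_D.
psi(f1) = A f1 = [-2, 3] = -f1 + 0·f2, so column 1 is [-1, 0].
Repeating for f2 and assembling the columns gives [[-1, -2], [0, -1]].

[[-1, -2], [0, -1]]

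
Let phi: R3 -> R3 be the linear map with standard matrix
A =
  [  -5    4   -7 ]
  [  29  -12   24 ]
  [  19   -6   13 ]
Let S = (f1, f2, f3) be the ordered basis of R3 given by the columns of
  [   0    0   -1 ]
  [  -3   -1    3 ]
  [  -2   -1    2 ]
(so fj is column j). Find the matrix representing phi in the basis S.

[[2, 2, 3], [0, -3, -1], [-2, -3, -3]]

Let P have columns f1, ..., f3. Then [phi]_S = P^(-1) A P.
Here det P = -1, so P^(-1) is integer; computing A P first and then P^(-1)(A P) gives [[2, 2, 3], [0, -3, -1], [-2, -3, -3]].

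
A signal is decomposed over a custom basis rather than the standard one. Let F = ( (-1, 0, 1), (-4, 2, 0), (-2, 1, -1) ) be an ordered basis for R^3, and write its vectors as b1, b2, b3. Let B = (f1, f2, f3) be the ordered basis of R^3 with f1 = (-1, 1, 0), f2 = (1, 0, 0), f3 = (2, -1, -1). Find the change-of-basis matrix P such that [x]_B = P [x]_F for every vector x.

[[-1, 2, 2], [0, -2, -2], [-1, 0, 1]]

Let M have columns bj and N have columns fj. Then for every x, N [x]_B = x = M [x]_F, so P = N^(-1) M.
Since det N = 1, N^(-1) has integer entries; multiplying gives P = [[-1, 2, 2], [0, -2, -2], [-1, 0, 1]].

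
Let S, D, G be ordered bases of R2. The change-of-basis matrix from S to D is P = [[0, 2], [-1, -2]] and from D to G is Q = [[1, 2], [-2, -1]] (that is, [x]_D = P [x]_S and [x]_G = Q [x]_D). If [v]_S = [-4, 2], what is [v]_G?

Apply P to get D-coordinates [4, 0], then Q to get G-coordinates.
The result is [v]_G = [4, -8].

[4, -8]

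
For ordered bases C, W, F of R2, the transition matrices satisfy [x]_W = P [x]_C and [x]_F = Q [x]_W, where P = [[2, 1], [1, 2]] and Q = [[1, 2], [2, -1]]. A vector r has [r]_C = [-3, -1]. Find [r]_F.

Apply P to get W-coordinates [-7, -5], then Q to get F-coordinates.
The result is [r]_F = [-17, -9].

[-17, -9]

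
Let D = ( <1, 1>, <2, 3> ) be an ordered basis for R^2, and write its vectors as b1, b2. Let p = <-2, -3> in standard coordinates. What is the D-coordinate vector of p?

<0, -1>

We seek scalars with c_1 b1 + c_2 b2 = p; equivalently solve M c = p where the columns of M are b1, b2.
System: c_1 + 2c_2 = -2, c_1 + 3c_2 = -3; solving gives c_1 = 0, c_2 = -1.
Check: 0·b1 - b2 = <-2, -3>.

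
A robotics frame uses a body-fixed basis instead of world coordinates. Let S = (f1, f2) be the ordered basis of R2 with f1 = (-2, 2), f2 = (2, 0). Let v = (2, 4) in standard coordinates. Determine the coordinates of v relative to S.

[v]_S is the unique c with M c = v, where M has columns f1, f2.
System: -2c_1 + 2c_2 = 2, 2c_1 + 0c_2 = 4; solving gives c_1 = 2, c_2 = 3.
Check: 2f1 + 3f2 = (2, 4).

(2, 3)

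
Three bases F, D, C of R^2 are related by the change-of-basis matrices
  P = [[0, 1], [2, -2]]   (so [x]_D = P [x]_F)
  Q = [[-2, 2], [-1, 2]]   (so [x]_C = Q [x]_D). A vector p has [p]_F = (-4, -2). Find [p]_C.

Apply P to get D-coordinates (-2, -4), then Q to get C-coordinates.
The result is [p]_C = (-4, -6).

(-4, -6)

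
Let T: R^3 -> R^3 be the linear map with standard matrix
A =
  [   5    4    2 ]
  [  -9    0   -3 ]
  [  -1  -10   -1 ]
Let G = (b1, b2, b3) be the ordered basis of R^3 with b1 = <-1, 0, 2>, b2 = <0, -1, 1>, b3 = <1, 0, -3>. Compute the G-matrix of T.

[[1, 0, 1], [-3, 3, 0], [0, -2, 0]]

With P the matrix whose columns are b1, ..., b3, [T]_G = P^(-1) A P.
Column by column: T(b1) = A b1 = <-1, 3, -1>; its G-coordinates <1, -3, 0> give column 1.
Continuing for each basis vector yields [T]_G = [[1, 0, 1], [-3, 3, 0], [0, -2, 0]].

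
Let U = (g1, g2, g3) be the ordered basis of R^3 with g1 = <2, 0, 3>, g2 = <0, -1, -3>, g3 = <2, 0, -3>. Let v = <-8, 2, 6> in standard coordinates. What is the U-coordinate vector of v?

<-2, -2, -2>

Write v = c_1 g1 + ... + c_3 g3 and solve for the c_i.
Row-reducing the augmented matrix [M | v] gives c = (-2, -2, -2).
Check: -2g1 - 2g2 - 2g3 = <-8, 2, 6>.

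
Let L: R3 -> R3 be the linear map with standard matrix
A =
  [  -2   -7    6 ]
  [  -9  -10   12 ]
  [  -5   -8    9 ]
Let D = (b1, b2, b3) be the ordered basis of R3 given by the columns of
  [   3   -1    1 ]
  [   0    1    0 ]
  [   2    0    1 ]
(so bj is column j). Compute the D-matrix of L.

Let P have columns b1, ..., b3. Then [L]_D = P^(-1) A P.
Here det P = 1, so P^(-1) is integer; computing A P first and then P^(-1)(A P) gives [[0, -3, 3], [-3, -1, 3], [3, 3, -2]].

[[0, -3, 3], [-3, -1, 3], [3, 3, -2]]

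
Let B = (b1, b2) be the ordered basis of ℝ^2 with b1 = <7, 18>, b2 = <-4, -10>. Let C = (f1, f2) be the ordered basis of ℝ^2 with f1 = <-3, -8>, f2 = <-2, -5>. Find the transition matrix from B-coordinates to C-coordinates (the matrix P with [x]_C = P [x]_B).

Take x = bj: its B-coordinates are the j-th standard unit vector, so P e_j — column j of P — equals [bj]_C.
b1 = -f1 - 2f2, giving column 1 = <-1, -2>; repeating for each j gives P = [[-1, 0], [-2, 2]].

[[-1, 0], [-2, 2]]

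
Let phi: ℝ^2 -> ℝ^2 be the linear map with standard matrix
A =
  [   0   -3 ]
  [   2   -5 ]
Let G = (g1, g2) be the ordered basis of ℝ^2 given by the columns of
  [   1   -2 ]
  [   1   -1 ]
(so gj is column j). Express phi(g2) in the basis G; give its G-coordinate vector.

Column 2 of [phi]_G is the G-coordinate vector of phi(g2).
In standard coordinates phi(g2) = A g2 = <3, 1>.
Converting to G: <3, 1> = -g1 - 2g2, so the coordinate vector is <-1, -2>.

<-1, -2>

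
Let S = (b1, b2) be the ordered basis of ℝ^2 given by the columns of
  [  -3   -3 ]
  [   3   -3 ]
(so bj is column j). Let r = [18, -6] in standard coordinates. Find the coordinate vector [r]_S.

We seek scalars with c_1 b1 + c_2 b2 = r; equivalently solve M c = r where the columns of M are b1, b2.
System: -3c_1 - 3c_2 = 18, 3c_1 - 3c_2 = -6; solving gives c_1 = -4, c_2 = -2.
Check: -4b1 - 2b2 = [18, -6].

[-4, -2]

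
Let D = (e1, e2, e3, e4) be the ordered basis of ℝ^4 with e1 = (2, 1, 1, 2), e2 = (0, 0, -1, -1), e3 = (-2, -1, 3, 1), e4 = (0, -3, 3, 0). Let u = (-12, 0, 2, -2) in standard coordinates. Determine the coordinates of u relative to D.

Write u = c_1 e1 + ... + c_4 e4 and solve for the c_i.
Solving this 4x4 system gives c = (-2, 2, 4, -2).
Check: -2e1 + 2e2 + 4e3 - 2e4 = (-12, 0, 2, -2).

(-2, 2, 4, -2)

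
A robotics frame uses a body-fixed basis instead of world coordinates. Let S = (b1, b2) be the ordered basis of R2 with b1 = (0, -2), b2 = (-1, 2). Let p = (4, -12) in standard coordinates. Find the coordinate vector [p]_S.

[p]_S is the unique c with M c = p, where M has columns b1, b2.
System: 0c_1 - c_2 = 4, -2c_1 + 2c_2 = -12; solving gives c_1 = 2, c_2 = -4.
Check: 2b1 - 4b2 = (4, -12).

(2, -4)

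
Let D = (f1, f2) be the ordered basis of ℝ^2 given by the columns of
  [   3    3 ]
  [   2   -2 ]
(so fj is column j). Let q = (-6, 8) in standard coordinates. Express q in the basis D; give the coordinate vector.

We seek scalars with c_1 f1 + c_2 f2 = q; equivalently solve M c = q where the columns of M are f1, f2.
System: 3c_1 + 3c_2 = -6, 2c_1 - 2c_2 = 8; solving gives c_1 = 1, c_2 = -3.
Check: f1 - 3f2 = (-6, 8).

(1, -3)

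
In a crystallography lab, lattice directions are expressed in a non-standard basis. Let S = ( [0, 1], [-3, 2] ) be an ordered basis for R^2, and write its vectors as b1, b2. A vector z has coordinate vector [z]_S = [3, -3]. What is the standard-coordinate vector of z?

The coordinates say z = 3b1 - 3b2; adding the scaled basis vectors gives [9, -3].

[9, -3]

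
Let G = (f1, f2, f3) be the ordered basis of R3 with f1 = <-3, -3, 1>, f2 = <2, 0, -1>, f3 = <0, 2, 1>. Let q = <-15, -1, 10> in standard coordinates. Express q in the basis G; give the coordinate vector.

We seek scalars with c_1 f1 + ... + c_3 f3 = q; equivalently solve M c = q where the columns of M are f1, ..., f3.
Gaussian elimination on [M | q] yields c = (3, -3, 4).
Check: 3f1 - 3f2 + 4f3 = <-15, -1, 10>.

<3, -3, 4>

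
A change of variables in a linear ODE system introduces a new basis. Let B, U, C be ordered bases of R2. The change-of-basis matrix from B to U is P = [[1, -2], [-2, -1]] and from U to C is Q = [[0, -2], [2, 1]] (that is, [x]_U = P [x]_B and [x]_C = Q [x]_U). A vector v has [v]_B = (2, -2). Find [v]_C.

First [v]_U = P [v]_B = (6, -2).
Then [v]_C = Q [v]_U = (4, 10).

(4, 10)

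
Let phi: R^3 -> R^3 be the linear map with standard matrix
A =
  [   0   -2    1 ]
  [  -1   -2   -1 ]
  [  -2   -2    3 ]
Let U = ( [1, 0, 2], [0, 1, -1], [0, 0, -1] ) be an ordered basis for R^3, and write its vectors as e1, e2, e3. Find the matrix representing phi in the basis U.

[[2, -3, -1], [-3, -1, 1], [3, 0, 0]]

With P the matrix whose columns are e1, ..., e3, [phi]_U = P^(-1) A P.
Column by column: phi(e1) = A e1 = [2, -3, 4]; its U-coordinates [2, -3, 3] give column 1.
Continuing for each basis vector yields [phi]_U = [[2, -3, -1], [-3, -1, 1], [3, 0, 0]].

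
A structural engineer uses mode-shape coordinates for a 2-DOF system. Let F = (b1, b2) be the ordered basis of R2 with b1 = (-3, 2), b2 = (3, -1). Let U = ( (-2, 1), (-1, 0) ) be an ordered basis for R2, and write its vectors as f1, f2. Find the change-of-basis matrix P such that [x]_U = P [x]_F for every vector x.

[[2, -1], [-1, -1]]

Let M have columns bj and N have columns fj. Then for every x, N [x]_U = x = M [x]_F, so P = N^(-1) M.
Since det N = 1, N^(-1) has integer entries; multiplying gives P = [[2, -1], [-1, -1]].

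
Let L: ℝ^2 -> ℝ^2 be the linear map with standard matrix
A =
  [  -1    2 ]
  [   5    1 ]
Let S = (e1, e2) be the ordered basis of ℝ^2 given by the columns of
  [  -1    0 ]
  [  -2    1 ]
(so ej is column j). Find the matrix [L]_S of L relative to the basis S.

With P the matrix whose columns are e1, e2, [L]_S = P^(-1) A P.
Column by column: L(e1) = A e1 = <-3, -7>; its S-coordinates <3, -1> give column 1.
Continuing for each basis vector yields [L]_S = [[3, -2], [-1, -3]].

[[3, -2], [-1, -3]]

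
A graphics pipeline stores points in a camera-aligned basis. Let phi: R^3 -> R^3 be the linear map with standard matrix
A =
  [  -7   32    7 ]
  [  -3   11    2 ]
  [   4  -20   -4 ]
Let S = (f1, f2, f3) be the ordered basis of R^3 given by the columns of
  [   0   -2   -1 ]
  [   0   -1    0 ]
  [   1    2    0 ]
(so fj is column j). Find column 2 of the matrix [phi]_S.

[2, 1, 2]

Column 2 of [phi]_S is the S-coordinate vector of phi(f2).
In standard coordinates phi(f2) = A f2 = [-4, -1, 4].
Converting to S: [-4, -1, 4] = 2f1 + f2 + 2f3, so the coordinate vector is [2, 1, 2].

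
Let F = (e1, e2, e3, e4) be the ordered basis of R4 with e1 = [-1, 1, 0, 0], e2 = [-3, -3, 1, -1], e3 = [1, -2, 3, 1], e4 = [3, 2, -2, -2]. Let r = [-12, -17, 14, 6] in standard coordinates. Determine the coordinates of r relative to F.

[r]_F is the unique c with M c = r, where M has columns e1, ..., e4.
Row-reducing the augmented matrix [M | r] gives c = (-1, 2, 2, -3).
Check: -e1 + 2e2 + 2e3 - 3e4 = [-12, -17, 14, 6].

[-1, 2, 2, -3]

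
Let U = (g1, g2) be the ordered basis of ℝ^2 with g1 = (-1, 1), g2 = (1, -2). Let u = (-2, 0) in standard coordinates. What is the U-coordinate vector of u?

We seek scalars with c_1 g1 + c_2 g2 = u; equivalently solve M c = u where the columns of M are g1, g2.
System: -c_1 + c_2 = -2, c_1 - 2c_2 = 0; solving gives c_1 = 4, c_2 = 2.
Check: 4g1 + 2g2 = (-2, 0).

(4, 2)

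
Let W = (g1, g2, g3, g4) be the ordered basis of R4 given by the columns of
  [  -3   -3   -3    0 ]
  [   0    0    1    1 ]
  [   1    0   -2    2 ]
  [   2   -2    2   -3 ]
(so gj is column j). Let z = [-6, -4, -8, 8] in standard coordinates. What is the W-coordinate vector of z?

[0, 2, 0, -4]

Write z = c_1 g1 + ... + c_4 g4 and solve for the c_i.
Solving this 4x4 system gives c = (0, 2, 0, -4).
Check: 0·g1 + 2g2 + 0·g3 - 4g4 = [-6, -4, -8, 8].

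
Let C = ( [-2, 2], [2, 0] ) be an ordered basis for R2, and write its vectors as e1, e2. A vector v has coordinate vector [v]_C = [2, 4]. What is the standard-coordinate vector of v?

[4, 4]

v = M [v]_C, where M has columns e1, e2.
Carrying out the matrix-vector product, v = [4, 4].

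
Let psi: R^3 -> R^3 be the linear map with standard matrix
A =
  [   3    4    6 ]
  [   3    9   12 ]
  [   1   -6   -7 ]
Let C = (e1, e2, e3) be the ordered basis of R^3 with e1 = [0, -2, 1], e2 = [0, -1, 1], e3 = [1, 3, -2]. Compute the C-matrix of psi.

[[-1, 0, 0], [2, 3, 3], [-2, 2, 3]]

Let P have columns e1, ..., e3. Then [psi]_C = P^(-1) A P.
Here det P = -1, so P^(-1) is integer; computing A P first and then P^(-1)(A P) gives [[-1, 0, 0], [2, 3, 3], [-2, 2, 3]].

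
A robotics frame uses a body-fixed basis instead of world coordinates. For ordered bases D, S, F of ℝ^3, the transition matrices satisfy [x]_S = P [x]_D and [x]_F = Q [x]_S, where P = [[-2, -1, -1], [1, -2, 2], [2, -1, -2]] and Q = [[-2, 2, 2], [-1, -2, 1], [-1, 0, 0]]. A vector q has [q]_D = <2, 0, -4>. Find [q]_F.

<12, 24, 0>

Composing the changes, [q]_F = Q P [q]_D.
Q P = [[10, -4, 2], [2, 4, -5], [2, 1, 1]]; applying this to <2, 0, -4> gives <12, 24, 0>.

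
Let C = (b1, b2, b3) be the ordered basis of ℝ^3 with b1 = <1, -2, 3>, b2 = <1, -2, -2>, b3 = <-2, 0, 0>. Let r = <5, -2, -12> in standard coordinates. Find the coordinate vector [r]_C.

<-2, 3, -2>

[r]_C is the unique c with M c = r, where M has columns b1, ..., b3.
Solving this 3x3 system gives c = (-2, 3, -2).
Check: -2b1 + 3b2 - 2b3 = <5, -2, -12>.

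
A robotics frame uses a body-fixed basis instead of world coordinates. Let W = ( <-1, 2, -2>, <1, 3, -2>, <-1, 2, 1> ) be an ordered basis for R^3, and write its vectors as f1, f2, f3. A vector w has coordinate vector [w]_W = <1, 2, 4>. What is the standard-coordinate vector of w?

w = M [w]_W, where M has columns f1, ..., f3.
Carrying out the matrix-vector product, w = <-3, 16, -2>.

<-3, 16, -2>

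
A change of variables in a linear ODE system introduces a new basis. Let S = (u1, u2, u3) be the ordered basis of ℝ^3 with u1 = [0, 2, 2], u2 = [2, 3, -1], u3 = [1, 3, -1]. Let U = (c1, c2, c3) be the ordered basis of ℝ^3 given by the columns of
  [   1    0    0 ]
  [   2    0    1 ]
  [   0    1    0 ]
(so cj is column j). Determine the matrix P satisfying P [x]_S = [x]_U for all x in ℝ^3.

[[0, 2, 1], [2, -1, -1], [2, -1, 1]]

Column j of P is [uj]_U, since P maps S-coordinates to U-coordinates.
Expressing u1 in U: u1 = 0·c1 + 2c2 + 2c3, so column 1 of P is [0, 2, 2].
Doing the same for each uj gives P = [[0, 2, 1], [2, -1, -1], [2, -1, 1]].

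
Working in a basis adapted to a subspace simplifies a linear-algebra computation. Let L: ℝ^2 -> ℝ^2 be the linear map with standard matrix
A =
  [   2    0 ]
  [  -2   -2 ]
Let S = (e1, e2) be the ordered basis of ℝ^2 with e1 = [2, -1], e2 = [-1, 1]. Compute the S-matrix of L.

With P the matrix whose columns are e1, e2, [L]_S = P^(-1) A P.
Column by column: L(e1) = A e1 = [4, -2]; its S-coordinates [2, 0] give column 1.
Continuing for each basis vector yields [L]_S = [[2, -2], [0, -2]].

[[2, -2], [0, -2]]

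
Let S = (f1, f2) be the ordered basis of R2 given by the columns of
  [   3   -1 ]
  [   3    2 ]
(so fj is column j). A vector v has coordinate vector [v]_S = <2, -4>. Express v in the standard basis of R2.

By definition v = 2f1 - 4f2.
Summing componentwise gives <10, -2>.

<10, -2>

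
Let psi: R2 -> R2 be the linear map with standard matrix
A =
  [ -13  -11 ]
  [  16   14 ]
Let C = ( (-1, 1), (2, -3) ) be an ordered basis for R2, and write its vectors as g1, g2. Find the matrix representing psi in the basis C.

The j-th column of [psi]_C is [psi(gj)]_C.
psi(g1) = A g1 = (2, -2) = -2g1 + 0·g2, so column 1 is (-2, 0).
Repeating for g2 and assembling the columns gives [[-2, -1], [0, 3]].

[[-2, -1], [0, 3]]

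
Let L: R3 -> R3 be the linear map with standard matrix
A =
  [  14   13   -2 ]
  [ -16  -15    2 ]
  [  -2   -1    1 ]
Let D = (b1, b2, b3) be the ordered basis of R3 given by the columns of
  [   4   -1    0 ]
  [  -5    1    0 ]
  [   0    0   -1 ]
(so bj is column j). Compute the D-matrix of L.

Let P have columns b1, ..., b3. Then [L]_D = P^(-1) A P.
Here det P = 1, so P^(-1) is integer; computing A P first and then P^(-1)(A P) gives [[-2, 0, 0], [1, 1, -2], [3, -1, 1]].

[[-2, 0, 0], [1, 1, -2], [3, -1, 1]]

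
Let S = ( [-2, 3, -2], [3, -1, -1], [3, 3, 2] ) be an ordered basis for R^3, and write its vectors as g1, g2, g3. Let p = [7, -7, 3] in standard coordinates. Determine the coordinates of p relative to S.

We seek scalars with c_1 g1 + ... + c_3 g3 = p; equivalently solve M c = p where the columns of M are g1, ..., g3.
Gaussian elimination on [M | p] yields c = (-2, 1, 0).
Check: -2g1 + g2 + 0·g3 = [7, -7, 3].

[-2, 1, 0]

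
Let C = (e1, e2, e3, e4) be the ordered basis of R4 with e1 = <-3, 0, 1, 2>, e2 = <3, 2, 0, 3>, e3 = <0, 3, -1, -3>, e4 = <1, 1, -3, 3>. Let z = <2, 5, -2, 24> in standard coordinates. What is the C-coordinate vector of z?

<3, 3, -1, 2>

Write z = c_1 e1 + ... + c_4 e4 and solve for the c_i.
Row-reducing the augmented matrix [M | z] gives c = (3, 3, -1, 2).
Check: 3e1 + 3e2 - e3 + 2e4 = <2, 5, -2, 24>.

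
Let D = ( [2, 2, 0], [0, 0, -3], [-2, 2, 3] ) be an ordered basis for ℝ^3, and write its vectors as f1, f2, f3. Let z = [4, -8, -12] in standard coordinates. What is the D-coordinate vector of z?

We seek scalars with c_1 f1 + ... + c_3 f3 = z; equivalently solve M c = z where the columns of M are f1, ..., f3.
Gaussian elimination on [M | z] yields c = (-1, 1, -3).
Check: -f1 + f2 - 3f3 = [4, -8, -12].

[-1, 1, -3]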